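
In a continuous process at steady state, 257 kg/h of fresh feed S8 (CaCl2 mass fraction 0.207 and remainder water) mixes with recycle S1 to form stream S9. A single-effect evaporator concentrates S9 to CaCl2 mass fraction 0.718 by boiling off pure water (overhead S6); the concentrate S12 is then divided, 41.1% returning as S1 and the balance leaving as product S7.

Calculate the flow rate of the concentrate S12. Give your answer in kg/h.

125.8 kg/h

Overall CaCl2 balance (none leaves overhead): CaCl2 in fresh feed = CaCl2 in product, i.e. 257×0.207 = (1−0.411)·S12·0.718.
S12 = 53.199/(0.718×0.589) = 125.8 kg/h.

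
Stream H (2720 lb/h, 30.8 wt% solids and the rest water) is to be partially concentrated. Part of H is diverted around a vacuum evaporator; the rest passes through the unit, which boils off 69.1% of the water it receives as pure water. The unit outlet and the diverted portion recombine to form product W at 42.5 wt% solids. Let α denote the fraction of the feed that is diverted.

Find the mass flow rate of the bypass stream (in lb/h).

All 2720×0.308 = 837.76 lb/h of solids reaches W, so W = 837.76/0.425 = 1971.2 lb/h and vapour = 748.8 lb/h.
The evaporator receives (1−α)·2720 of feed at 0.692 water and removes 0.691 of that water:
0.691×0.692×(1−α)×2720 = 748.8
(1−α) = 748.8/1300.6 = 0.5757;  α = 0.4243.
Bypass flow = 0.4243×2720 = 1154 lb/h.

1154 lb/h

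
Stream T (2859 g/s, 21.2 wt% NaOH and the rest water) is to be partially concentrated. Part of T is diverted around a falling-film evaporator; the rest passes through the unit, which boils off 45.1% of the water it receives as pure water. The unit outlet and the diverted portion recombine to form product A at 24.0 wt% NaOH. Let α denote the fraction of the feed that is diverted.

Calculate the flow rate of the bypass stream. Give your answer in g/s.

All 2859×0.212 = 606.11 g/s of NaOH reaches A, so A = 606.11/0.240 = 2525.4 g/s and vapour = 333.55 g/s.
The evaporator receives (1−α)·2859 of feed at 0.788 water and removes 0.451 of that water:
0.451×0.788×(1−α)×2859 = 333.55
(1−α) = 333.55/1016.1 = 0.3283;  α = 0.6717.
Bypass flow = 0.6717×2859 = 1920.4 g/s.

1920 g/s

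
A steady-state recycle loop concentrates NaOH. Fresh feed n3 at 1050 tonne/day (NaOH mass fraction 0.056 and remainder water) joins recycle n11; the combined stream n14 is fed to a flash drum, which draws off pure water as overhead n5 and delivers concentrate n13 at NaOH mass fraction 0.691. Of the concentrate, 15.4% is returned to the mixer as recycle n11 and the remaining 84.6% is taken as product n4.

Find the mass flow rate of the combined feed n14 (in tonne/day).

1065 tonne/day

Overall NaOH balance (none leaves overhead): NaOH in fresh feed = NaOH in product, i.e. 1050×0.056 = (1−0.154)·n13·0.691.
n13 = 58.8/(0.691×0.846) = 100.58 tonne/day.
Recycle n11 = 0.154×100.58 = 15.49 tonne/day.
Combined feed n14 = 1050 + 15.49 = 1065.5 tonne/day.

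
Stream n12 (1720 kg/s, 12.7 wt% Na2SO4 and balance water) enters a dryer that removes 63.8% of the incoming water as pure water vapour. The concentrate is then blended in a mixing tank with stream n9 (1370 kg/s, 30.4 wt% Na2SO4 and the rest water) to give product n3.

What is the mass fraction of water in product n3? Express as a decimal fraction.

Vapour removed = 0.638×0.873×1720 = 958 kg/s; concentrate = 762 kg/s.
water reaching the mixer = 543.56 (from concentrate) + 1370×0.696 = 1497.1 kg/s.
Product flow = 762 + 1370 = 2132 kg/s; water fraction = 0.702.

0.702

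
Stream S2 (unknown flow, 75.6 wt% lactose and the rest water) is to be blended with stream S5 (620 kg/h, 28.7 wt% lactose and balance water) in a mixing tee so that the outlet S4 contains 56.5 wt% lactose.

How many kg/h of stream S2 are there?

Let S2 be the unknown flow. Total out = 620 + S2.
lactose balance: 177.94 + 0.756·S2 = 0.565·(620 + S2)
(0.756 − 0.565)·S2 = 0.565×620 − 177.94 = 172.36
S2 = 172.36 / 0.191 = 902.41 kg/h

902.4 kg/h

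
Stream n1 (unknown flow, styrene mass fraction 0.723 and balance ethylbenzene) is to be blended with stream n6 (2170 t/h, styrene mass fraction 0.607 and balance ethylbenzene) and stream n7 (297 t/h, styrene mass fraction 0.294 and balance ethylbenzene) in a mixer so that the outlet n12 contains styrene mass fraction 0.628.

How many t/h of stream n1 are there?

1524 t/h

Let n1 be the unknown flow. Total out = 2467 + n1.
styrene balance: 1404.5 + 0.723·n1 = 0.628·(2467 + n1)
(0.723 − 0.628)·n1 = 0.628×2467 − 1404.5 = 144.77
n1 = 144.77 / 0.095 = 1523.9 t/h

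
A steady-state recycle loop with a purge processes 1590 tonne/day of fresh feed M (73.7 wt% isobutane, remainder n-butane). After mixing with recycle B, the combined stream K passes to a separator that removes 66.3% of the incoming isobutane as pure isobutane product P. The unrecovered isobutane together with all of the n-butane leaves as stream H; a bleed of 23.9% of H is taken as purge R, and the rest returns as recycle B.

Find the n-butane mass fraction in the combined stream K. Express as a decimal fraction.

n-butane enters only via M and leaves only via the purge: 1590×0.263 = 0.239×(n-butane in H), and the separator passes all n-butane, so n-butane in K = n-butane in H = 1749.7 tonne/day.
isobutane in K: m_A = 1590×0.737 + (1−0.239)·(1−0.663)·m_A, so m_A = 1171.8/0.7435 = 1576 tonne/day.
K = 1576 + 1749.7 = 3325.7 tonne/day.
n-butane fraction in K = 1749.7/3325.7 = 0.526.

0.526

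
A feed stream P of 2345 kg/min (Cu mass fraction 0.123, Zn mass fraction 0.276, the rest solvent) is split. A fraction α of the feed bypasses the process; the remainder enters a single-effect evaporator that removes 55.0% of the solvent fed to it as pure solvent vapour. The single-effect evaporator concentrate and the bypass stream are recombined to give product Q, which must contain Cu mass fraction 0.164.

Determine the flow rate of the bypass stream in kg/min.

All 2345×0.123 = 288.44 kg/min of Cu reaches Q, so Q = 288.44/0.164 = 1758.8 kg/min and vapour = 586.25 kg/min.
The evaporator receives (1−α)·2345 of feed at 0.601 solvent and removes 0.550 of that solvent:
0.550×0.601×(1−α)×2345 = 586.25
(1−α) = 586.25/775.14 = 0.7563;  α = 0.2437.
Bypass flow = 0.2437×2345 = 571.44 kg/min.

571.4 kg/min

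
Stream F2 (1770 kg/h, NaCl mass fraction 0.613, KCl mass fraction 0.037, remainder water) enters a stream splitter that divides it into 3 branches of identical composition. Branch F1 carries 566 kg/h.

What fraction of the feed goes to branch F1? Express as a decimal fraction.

0.320

Fraction to F1 = 566/1770 = 0.3198.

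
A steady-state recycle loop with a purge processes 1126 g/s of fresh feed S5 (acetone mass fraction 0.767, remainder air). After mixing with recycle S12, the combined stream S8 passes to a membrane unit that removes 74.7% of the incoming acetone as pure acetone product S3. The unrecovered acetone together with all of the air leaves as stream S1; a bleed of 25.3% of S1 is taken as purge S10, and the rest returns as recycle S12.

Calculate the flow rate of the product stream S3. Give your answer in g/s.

acetone in S8: m_A = 1126×0.767 + (1−0.253)·(1−0.747)·m_A, so m_A = 863.64/0.8110 = 1064.9 g/s.
Product S3 = 0.747×1064.9 = 795.48 g/s.

795.5 g/s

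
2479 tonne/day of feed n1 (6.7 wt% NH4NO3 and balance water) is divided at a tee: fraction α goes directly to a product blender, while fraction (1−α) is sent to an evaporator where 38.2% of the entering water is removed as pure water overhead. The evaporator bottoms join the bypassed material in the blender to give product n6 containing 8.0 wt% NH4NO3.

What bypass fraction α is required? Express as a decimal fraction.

All 2479×0.067 = 166.09 tonne/day of NH4NO3 reaches n6, so n6 = 166.09/0.080 = 2076.2 tonne/day and vapour = 402.84 tonne/day.
The evaporator receives (1−α)·2479 of feed at 0.933 water and removes 0.382 of that water:
0.382×0.933×(1−α)×2479 = 402.84
(1−α) = 402.84/883.53 = 0.4559;  α = 0.5441.

0.544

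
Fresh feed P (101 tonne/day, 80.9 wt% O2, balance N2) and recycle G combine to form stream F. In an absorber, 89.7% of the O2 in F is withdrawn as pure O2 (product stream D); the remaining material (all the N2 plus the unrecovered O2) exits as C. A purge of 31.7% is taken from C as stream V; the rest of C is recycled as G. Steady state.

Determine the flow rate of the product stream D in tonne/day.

78.84 tonne/day

O2 in F: m_A = 101×0.809 + (1−0.317)·(1−0.897)·m_A, so m_A = 81.709/0.9297 = 87.892 tonne/day.
Product D = 0.897×87.892 = 78.839 tonne/day.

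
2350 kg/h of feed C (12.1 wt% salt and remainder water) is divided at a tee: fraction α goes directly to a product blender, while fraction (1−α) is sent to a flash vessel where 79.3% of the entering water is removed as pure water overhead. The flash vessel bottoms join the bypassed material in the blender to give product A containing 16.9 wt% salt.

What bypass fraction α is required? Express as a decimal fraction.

0.593

All 2350×0.121 = 284.35 kg/h of salt reaches A, so A = 284.35/0.169 = 1682.5 kg/h and vapour = 667.46 kg/h.
The evaporator receives (1−α)·2350 of feed at 0.879 water and removes 0.793 of that water:
0.793×0.879×(1−α)×2350 = 667.46
(1−α) = 667.46/1638.1 = 0.4075;  α = 0.5925.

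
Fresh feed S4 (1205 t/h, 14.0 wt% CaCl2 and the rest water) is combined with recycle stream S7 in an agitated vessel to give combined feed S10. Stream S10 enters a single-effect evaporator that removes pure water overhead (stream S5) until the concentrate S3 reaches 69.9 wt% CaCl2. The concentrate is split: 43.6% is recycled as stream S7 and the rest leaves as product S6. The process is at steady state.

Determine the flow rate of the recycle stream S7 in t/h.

186.6 t/h

Overall CaCl2 balance (none leaves overhead): CaCl2 in fresh feed = CaCl2 in product, i.e. 1205×0.140 = (1−0.436)·S3·0.699.
S3 = 168.7/(0.699×0.564) = 427.92 t/h.
Recycle S7 = 0.436×427.92 = 186.57 t/h.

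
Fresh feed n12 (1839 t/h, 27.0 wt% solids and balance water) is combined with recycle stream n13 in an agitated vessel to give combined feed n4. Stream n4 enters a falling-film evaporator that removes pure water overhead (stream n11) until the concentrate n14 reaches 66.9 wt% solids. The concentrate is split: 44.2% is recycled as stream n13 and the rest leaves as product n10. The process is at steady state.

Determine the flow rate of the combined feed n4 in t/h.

Overall solids balance (none leaves overhead): solids in fresh feed = solids in product, i.e. 1839×0.270 = (1−0.442)·n14·0.669.
n14 = 496.53/(0.669×0.558) = 1330.1 t/h.
Recycle n13 = 0.442×1330.1 = 587.91 t/h.
Combined feed n4 = 1839 + 587.91 = 2426.9 t/h.

2427 t/h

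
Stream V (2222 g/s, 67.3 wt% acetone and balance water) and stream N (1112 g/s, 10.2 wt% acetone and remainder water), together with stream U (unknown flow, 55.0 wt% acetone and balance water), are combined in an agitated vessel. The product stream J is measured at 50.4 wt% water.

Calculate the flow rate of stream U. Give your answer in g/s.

Let U be the unknown flow. Total out = 3334 + U.
water balance: 1725.2 + 0.450·U = 0.504·(3334 + U)
(0.450 − 0.504)·U = 0.504×3334 − 1725.2 = -44.834
U = -44.834 / -0.054 = 830.26 g/s

830.3 g/s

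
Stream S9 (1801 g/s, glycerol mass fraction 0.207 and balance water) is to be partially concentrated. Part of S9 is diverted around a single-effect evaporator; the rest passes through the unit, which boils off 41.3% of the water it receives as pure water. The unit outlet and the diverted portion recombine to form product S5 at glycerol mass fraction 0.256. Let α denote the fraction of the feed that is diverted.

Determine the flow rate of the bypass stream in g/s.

All 1801×0.207 = 372.81 g/s of glycerol reaches S5, so S5 = 372.81/0.256 = 1456.3 g/s and vapour = 344.72 g/s.
The evaporator receives (1−α)·1801 of feed at 0.793 water and removes 0.413 of that water:
0.413×0.793×(1−α)×1801 = 344.72
(1−α) = 344.72/589.84 = 0.5844;  α = 0.4156.
Bypass flow = 0.4156×1801 = 748.44 g/s.

748.4 g/s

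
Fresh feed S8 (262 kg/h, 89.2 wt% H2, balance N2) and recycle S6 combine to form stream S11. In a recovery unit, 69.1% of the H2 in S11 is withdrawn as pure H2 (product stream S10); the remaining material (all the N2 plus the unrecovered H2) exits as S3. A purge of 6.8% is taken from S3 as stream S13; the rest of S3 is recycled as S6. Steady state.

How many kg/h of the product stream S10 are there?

226.8 kg/h

H2 in S11: m_A = 262×0.892 + (1−0.068)·(1−0.691)·m_A, so m_A = 233.7/0.7120 = 328.23 kg/h.
Product S10 = 0.691×328.23 = 226.81 kg/h.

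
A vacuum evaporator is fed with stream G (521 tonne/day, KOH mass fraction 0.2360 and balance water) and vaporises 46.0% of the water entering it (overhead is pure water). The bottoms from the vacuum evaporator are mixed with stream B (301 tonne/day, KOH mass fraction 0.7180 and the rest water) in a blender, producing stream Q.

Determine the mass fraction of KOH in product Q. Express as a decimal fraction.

0.5307

Vapour removed = 0.460×0.764×521 = 183.1 tonne/day; concentrate = 337.9 tonne/day.
KOH reaching the mixer = 122.96 (from concentrate) + 301×0.718 = 339.07 tonne/day.
Product flow = 337.9 + 301 = 638.9 tonne/day; KOH fraction = 0.5307.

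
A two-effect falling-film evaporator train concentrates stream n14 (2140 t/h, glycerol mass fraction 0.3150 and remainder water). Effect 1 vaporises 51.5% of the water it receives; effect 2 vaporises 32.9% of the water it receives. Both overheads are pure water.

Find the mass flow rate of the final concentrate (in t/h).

water in feed = 2140×0.685 = 1465.9 t/h.
After stage 1: water left = (1−0.515)×1465.9 = 710.96; stream total = 1385.1 t/h.
After stage 2: water left = (1−0.329)×710.96 = 477.06; final concentrate = 1151.2 t/h.

1151 t/h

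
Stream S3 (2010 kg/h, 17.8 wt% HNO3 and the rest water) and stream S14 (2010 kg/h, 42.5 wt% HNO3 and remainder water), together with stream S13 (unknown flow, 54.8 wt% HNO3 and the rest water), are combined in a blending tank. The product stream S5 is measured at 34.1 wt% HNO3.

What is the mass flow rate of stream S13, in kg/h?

767.1 kg/h

Let S13 be the unknown flow. Total out = 4020 + S13.
HNO3 balance: 1212 + 0.548·S13 = 0.341·(4020 + S13)
(0.548 − 0.341)·S13 = 0.341×4020 − 1212 = 158.79
S13 = 158.79 / 0.207 = 767.1 kg/h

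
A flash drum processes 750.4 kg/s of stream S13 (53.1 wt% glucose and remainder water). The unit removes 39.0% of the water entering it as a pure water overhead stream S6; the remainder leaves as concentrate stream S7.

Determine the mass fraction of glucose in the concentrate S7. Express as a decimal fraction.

0.6499

glucose is not removed: 750.4×0.531 = 398.46 kg/s of glucose enters S7.
water entering = 750.4×0.469 = 351.94 kg/s; overhead removed = 0.390×351.94 = 137.26 kg/s.
Concentrate = 750.4 − 137.26 = 613.14 kg/s.
Mass fraction = 398.46/613.14 = 0.6499.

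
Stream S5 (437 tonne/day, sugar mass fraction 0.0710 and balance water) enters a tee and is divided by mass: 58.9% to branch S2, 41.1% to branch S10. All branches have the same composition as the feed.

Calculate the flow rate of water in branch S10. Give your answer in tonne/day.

166.9 tonne/day

Branch S10 total = 0.411×437 = 179.61 tonne/day.
water in S10 = 0.929×179.61 = 166.85 tonne/day.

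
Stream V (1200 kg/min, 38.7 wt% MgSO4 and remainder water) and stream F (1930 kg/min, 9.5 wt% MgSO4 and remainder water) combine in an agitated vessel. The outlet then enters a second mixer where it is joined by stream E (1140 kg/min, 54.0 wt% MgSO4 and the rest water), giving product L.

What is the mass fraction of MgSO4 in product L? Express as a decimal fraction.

Overall, product flow = 4270 kg/min.
MgSO4 in = 1200×0.387 + 1930×0.095 + 1140×0.540 = 1263.4 kg/min.
MgSO4 fraction in L = 0.2959.

0.2959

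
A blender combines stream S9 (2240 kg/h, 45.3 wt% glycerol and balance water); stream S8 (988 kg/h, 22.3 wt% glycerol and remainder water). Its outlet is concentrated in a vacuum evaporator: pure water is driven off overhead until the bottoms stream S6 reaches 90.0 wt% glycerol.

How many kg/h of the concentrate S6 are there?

glycerol entering = 2240×0.453 + 988×0.223 = 1235 kg/h.
All glycerol reports to S6, so S6 = 1235/0.900 = 1372.3 kg/h.

1372 kg/h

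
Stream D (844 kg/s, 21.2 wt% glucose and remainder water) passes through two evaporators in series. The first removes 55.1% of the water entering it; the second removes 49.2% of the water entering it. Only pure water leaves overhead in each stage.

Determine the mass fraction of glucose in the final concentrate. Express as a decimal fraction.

water in feed = 844×0.788 = 665.07 kg/s.
After stage 1: water left = (1−0.551)×665.07 = 298.62; stream total = 477.55 kg/s.
After stage 2: water left = (1−0.492)×298.62 = 151.7; final concentrate = 330.63 kg/s.
glucose fraction = 178.93/330.63 = 0.541.

0.541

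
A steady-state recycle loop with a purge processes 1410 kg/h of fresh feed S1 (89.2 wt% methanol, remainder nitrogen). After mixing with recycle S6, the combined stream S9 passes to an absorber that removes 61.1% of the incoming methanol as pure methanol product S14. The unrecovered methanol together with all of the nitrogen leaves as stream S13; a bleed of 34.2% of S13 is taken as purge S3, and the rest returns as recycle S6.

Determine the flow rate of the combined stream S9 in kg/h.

2136 kg/h

nitrogen enters only via S1 and leaves only via the purge: 1410×0.108 = 0.342×(nitrogen in S13), and the absorber passes all nitrogen, so nitrogen in S9 = nitrogen in S13 = 445.26 kg/h.
methanol in S9: m_A = 1410×0.892 + (1−0.342)·(1−0.611)·m_A, so m_A = 1257.7/0.7440 = 1690.4 kg/h.
S9 = 1690.4 + 445.26 = 2135.7 kg/h.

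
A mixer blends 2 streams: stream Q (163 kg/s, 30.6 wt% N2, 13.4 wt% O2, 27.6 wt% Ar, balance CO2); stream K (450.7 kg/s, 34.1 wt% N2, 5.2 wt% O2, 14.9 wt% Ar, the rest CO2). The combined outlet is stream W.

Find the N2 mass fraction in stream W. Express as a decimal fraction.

0.332

Total flow out = 163 + 450.7 = 613.7 kg/s.
N2 in = 163×0.306 + 450.7×0.341 = 203.57 kg/s.
N2 mass fraction in W = 203.57/613.7 = 0.332.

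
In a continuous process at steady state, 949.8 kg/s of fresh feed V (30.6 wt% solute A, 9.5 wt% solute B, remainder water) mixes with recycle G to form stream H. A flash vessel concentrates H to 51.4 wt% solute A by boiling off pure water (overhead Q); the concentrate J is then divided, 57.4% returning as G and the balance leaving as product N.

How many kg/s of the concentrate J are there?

Overall solute A balance (none leaves overhead): solute A in fresh feed = solute A in product, i.e. 949.8×0.306 = (1−0.574)·J·0.514.
J = 290.64/(0.514×0.426) = 1327.3 kg/s.

1327 kg/s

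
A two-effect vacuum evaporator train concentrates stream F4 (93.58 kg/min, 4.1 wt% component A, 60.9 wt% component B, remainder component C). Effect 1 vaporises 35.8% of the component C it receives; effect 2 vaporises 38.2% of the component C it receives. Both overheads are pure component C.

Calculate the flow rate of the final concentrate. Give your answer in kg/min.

component C in feed = 93.58×0.350 = 32.753 kg/min.
After stage 1: component C left = (1−0.358)×32.753 = 21.027; stream total = 81.854 kg/min.
After stage 2: component C left = (1−0.382)×21.027 = 12.995; final concentrate = 73.822 kg/min.

73.82 kg/min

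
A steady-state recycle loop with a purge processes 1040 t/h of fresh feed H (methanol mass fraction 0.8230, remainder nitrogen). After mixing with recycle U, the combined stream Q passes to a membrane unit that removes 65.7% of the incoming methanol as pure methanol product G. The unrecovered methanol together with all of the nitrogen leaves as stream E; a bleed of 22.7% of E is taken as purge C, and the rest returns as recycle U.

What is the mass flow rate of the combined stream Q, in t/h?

nitrogen enters only via H and leaves only via the purge: 1040×0.177 = 0.227×(nitrogen in E), and the membrane unit passes all nitrogen, so nitrogen in Q = nitrogen in E = 810.93 t/h.
methanol in Q: m_A = 1040×0.823 + (1−0.227)·(1−0.657)·m_A, so m_A = 855.92/0.7349 = 1164.7 t/h.
Q = 1164.7 + 810.93 = 1975.7 t/h.

1976 t/h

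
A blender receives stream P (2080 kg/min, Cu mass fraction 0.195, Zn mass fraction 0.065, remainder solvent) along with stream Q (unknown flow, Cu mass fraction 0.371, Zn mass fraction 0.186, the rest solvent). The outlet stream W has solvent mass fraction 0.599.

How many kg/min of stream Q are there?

1880 kg/min

Let Q be the unknown flow. Total out = 2080 + Q.
solvent balance: 1539.2 + 0.443·Q = 0.599·(2080 + Q)
(0.443 − 0.599)·Q = 0.599×2080 − 1539.2 = -293.28
Q = -293.28 / -0.156 = 1880 kg/min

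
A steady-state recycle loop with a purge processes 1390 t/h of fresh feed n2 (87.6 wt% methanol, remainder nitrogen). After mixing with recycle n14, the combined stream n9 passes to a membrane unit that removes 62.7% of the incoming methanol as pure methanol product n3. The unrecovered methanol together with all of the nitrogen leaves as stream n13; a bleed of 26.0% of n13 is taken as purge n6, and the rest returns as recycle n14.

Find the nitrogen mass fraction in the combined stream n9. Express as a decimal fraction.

0.2827

nitrogen enters only via n2 and leaves only via the purge: 1390×0.124 = 0.260×(nitrogen in n13), and the membrane unit passes all nitrogen, so nitrogen in n9 = nitrogen in n13 = 662.92 t/h.
methanol in n9: m_A = 1390×0.876 + (1−0.260)·(1−0.627)·m_A, so m_A = 1217.6/0.7240 = 1681.9 t/h.
n9 = 1681.9 + 662.92 = 2344.8 t/h.
nitrogen fraction in n9 = 662.92/2344.8 = 0.2827.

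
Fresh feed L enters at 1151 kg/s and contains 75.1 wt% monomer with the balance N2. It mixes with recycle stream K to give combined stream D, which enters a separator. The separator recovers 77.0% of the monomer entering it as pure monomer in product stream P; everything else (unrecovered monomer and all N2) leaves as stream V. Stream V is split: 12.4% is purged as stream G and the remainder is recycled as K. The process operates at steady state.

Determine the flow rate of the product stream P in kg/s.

833.5 kg/s

monomer in D: m_A = 1151×0.751 + (1−0.124)·(1−0.770)·m_A, so m_A = 864.4/0.7985 = 1082.5 kg/s.
Product P = 0.770×1082.5 = 833.53 kg/s.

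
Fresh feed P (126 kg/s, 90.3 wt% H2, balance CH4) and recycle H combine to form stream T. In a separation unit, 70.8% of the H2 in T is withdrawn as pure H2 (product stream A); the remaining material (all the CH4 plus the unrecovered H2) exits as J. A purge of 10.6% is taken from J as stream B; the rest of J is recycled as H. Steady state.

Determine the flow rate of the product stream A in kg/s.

H2 in T: m_A = 126×0.903 + (1−0.106)·(1−0.708)·m_A, so m_A = 113.78/0.7390 = 153.97 kg/s.
Product A = 0.708×153.97 = 109.01 kg/s.

109 kg/s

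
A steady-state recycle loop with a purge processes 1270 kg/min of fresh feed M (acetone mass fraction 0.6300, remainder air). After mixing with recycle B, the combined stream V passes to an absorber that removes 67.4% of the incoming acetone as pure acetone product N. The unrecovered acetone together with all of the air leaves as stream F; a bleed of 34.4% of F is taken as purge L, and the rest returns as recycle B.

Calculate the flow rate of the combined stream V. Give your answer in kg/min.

air enters only via M and leaves only via the purge: 1270×0.370 = 0.344×(air in F), and the absorber passes all air, so air in V = air in F = 1366 kg/min.
acetone in V: m_A = 1270×0.630 + (1−0.344)·(1−0.674)·m_A, so m_A = 800.1/0.7861 = 1017.8 kg/min.
V = 1017.8 + 1366 = 2383.7 kg/min.

2384 kg/min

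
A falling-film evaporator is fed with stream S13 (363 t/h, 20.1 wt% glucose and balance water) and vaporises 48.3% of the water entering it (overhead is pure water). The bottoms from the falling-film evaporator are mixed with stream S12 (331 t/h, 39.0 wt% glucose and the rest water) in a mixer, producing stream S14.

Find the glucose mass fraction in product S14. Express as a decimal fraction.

Vapour removed = 0.483×0.799×363 = 140.09 t/h; concentrate = 222.91 t/h.
glucose reaching the mixer = 72.963 (from concentrate) + 331×0.390 = 202.05 t/h.
Product flow = 222.91 + 331 = 553.91 t/h; glucose fraction = 0.365.

0.365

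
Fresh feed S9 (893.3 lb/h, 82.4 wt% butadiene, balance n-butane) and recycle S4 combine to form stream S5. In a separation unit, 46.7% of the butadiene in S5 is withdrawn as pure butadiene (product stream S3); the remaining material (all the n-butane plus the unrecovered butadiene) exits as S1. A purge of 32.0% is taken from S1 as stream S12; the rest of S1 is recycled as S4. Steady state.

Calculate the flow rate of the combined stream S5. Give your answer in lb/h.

1646 lb/h

n-butane enters only via S9 and leaves only via the purge: 893.3×0.176 = 0.320×(n-butane in S1), and the separation unit passes all n-butane, so n-butane in S5 = n-butane in S1 = 491.31 lb/h.
butadiene in S5: m_A = 893.3×0.824 + (1−0.320)·(1−0.467)·m_A, so m_A = 736.08/0.6376 = 1154.5 lb/h.
S5 = 1154.5 + 491.31 = 1645.8 lb/h.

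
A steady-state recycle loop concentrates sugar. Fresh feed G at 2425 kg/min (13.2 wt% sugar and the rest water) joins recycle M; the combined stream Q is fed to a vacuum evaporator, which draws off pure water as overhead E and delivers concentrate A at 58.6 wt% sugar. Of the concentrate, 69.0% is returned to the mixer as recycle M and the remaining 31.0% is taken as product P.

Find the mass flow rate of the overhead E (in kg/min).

Overall sugar balance (none leaves overhead): sugar in fresh feed = sugar in product, i.e. 2425×0.132 = (1−0.690)·A·0.586.
A = 320.1/(0.586×0.310) = 1762.1 kg/min.
Recycle M = 0.690×1762.1 = 1215.8 kg/min.
Combined feed Q = 2425 + 1215.8 = 3640.8 kg/min.
Overhead E = Q − A = 3640.8 − 1762.1 = 1878.8 kg/min.

1879 kg/min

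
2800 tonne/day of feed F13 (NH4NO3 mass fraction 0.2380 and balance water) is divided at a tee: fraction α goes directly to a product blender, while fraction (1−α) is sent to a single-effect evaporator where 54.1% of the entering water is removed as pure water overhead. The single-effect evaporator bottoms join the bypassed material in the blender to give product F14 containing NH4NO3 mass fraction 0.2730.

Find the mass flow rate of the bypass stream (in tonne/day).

All 2800×0.238 = 666.4 tonne/day of NH4NO3 reaches F14, so F14 = 666.4/0.273 = 2441 tonne/day and vapour = 358.97 tonne/day.
The evaporator receives (1−α)·2800 of feed at 0.762 water and removes 0.541 of that water:
0.541×0.762×(1−α)×2800 = 358.97
(1−α) = 358.97/1154.3 = 0.3110;  α = 0.6890.
Bypass flow = 0.6890×2800 = 1929.2 tonne/day.

1929 tonne/day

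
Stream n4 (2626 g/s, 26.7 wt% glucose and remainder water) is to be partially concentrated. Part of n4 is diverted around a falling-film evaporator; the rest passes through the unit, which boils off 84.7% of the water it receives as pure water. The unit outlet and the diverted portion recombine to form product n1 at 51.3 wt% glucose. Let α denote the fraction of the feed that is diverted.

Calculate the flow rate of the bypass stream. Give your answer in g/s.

All 2626×0.267 = 701.14 g/s of glucose reaches n1, so n1 = 701.14/0.513 = 1366.7 g/s and vapour = 1259.3 g/s.
The evaporator receives (1−α)·2626 of feed at 0.733 water and removes 0.847 of that water:
0.847×0.733×(1−α)×2626 = 1259.3
(1−α) = 1259.3/1630.4 = 0.7724;  α = 0.2276.
Bypass flow = 0.2276×2626 = 597.73 g/s.

597.7 g/s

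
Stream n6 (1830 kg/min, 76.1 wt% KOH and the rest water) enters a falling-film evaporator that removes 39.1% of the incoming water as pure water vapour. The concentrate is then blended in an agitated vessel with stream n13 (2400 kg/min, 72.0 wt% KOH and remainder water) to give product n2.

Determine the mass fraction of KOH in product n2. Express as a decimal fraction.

0.769

Vapour removed = 0.391×0.239×1830 = 171.01 kg/min; concentrate = 1659 kg/min.
KOH reaching the mixer = 1392.6 (from concentrate) + 2400×0.720 = 3120.6 kg/min.
Product flow = 1659 + 2400 = 4059 kg/min; KOH fraction = 0.769.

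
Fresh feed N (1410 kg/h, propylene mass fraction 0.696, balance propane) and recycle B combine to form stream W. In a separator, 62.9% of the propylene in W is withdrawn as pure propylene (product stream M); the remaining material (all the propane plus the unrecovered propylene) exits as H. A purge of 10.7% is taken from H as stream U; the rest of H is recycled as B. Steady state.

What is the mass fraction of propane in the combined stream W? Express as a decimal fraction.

0.732

propane enters only via N and leaves only via the purge: 1410×0.304 = 0.107×(propane in H), and the separator passes all propane, so propane in W = propane in H = 4006 kg/h.
propylene in W: m_A = 1410×0.696 + (1−0.107)·(1−0.629)·m_A, so m_A = 981.36/0.6687 = 1467.6 kg/h.
W = 1467.6 + 4006 = 5473.6 kg/h.
propane fraction in W = 4006/5473.6 = 0.732.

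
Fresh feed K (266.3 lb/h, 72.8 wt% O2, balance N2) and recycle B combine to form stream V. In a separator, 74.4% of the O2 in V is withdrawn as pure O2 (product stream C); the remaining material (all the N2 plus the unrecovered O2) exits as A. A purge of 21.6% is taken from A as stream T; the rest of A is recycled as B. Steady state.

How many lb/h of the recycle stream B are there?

N2 enters only via K and leaves only via the purge: 266.3×0.272 = 0.216×(N2 in A), and the separator passes all N2, so N2 in V = N2 in A = 335.34 lb/h.
O2 in V: m_A = 266.3×0.728 + (1−0.216)·(1−0.744)·m_A, so m_A = 193.87/0.7993 = 242.55 lb/h.
A = (1−0.744)×242.55 + 335.34 = 397.43 lb/h.
Recycle B = (1−0.216)×397.43 = 311.59 lb/h.

311.6 lb/h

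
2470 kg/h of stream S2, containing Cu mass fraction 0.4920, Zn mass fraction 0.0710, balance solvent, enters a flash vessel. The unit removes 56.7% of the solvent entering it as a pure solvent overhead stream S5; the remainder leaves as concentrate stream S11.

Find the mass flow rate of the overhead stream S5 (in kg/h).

612 kg/h

solvent entering = 2470×0.437 = 1079.4 kg/h; overhead removed = 0.567×1079.4 = 612.01 kg/h.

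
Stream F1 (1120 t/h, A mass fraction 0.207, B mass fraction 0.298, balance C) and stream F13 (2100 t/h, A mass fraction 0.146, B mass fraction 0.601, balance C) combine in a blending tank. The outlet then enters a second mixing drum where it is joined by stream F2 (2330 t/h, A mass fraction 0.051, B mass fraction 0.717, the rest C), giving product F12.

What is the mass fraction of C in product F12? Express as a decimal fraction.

0.293

Overall, product flow = 5550 t/h.
C in = 1120×0.495 + 2100×0.253 + 2330×0.232 = 1626.3 t/h.
C fraction in F12 = 0.293.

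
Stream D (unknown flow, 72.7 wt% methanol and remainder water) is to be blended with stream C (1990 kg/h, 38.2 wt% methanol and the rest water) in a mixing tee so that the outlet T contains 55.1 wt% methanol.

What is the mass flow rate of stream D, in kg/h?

1911 kg/h

Let D be the unknown flow. Total out = 1990 + D.
methanol balance: 760.18 + 0.727·D = 0.551·(1990 + D)
(0.727 − 0.551)·D = 0.551×1990 − 760.18 = 336.31
D = 336.31 / 0.176 = 1910.9 kg/h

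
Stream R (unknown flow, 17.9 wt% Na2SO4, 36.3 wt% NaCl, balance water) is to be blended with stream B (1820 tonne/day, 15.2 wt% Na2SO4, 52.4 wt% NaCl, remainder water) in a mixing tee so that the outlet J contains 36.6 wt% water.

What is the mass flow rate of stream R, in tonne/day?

Let R be the unknown flow. Total out = 1820 + R.
water balance: 589.68 + 0.458·R = 0.366·(1820 + R)
(0.458 − 0.366)·R = 0.366×1820 − 589.68 = 76.44
R = 76.44 / 0.092 = 830.87 tonne/day

830.9 tonne/day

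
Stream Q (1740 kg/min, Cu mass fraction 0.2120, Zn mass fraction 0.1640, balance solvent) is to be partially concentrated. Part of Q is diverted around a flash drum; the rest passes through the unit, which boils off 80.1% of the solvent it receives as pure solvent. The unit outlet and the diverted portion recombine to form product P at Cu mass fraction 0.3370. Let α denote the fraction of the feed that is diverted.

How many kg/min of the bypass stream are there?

All 1740×0.212 = 368.88 kg/min of Cu reaches P, so P = 368.88/0.337 = 1094.6 kg/min and vapour = 645.4 kg/min.
The evaporator receives (1−α)·1740 of feed at 0.624 solvent and removes 0.801 of that solvent:
0.801×0.624×(1−α)×1740 = 645.4
(1−α) = 645.4/869.69 = 0.7421;  α = 0.2579.
Bypass flow = 0.2579×1740 = 448.74 kg/min.

448.7 kg/min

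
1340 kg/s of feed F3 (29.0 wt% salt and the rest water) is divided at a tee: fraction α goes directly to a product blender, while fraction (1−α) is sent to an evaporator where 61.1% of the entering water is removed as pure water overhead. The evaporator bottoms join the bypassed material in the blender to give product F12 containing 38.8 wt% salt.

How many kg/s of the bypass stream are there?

559.8 kg/s

All 1340×0.290 = 388.6 kg/s of salt reaches F12, so F12 = 388.6/0.388 = 1001.5 kg/s and vapour = 338.45 kg/s.
The evaporator receives (1−α)·1340 of feed at 0.710 water and removes 0.611 of that water:
0.611×0.710×(1−α)×1340 = 338.45
(1−α) = 338.45/581.31 = 0.5822;  α = 0.4178.
Bypass flow = 0.4178×1340 = 559.81 kg/s.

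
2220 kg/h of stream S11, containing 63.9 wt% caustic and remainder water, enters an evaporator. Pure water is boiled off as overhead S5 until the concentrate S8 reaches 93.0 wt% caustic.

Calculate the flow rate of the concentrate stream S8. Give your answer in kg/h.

1525 kg/h

caustic is conserved: 2220×0.639 = 1418.6 kg/h all reports to the concentrate.
Concentrate = 1418.6/(target fraction) = 1525.4 kg/h.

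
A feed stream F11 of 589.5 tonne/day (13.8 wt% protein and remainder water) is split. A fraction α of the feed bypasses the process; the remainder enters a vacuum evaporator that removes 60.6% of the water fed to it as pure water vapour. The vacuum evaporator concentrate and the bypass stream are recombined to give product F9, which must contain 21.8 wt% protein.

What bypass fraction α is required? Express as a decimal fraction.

0.297

All 589.5×0.138 = 81.351 tonne/day of protein reaches F9, so F9 = 81.351/0.218 = 373.17 tonne/day and vapour = 216.33 tonne/day.
The evaporator receives (1−α)·589.5 of feed at 0.862 water and removes 0.606 of that water:
0.606×0.862×(1−α)×589.5 = 216.33
(1−α) = 216.33/307.94 = 0.7025;  α = 0.2975.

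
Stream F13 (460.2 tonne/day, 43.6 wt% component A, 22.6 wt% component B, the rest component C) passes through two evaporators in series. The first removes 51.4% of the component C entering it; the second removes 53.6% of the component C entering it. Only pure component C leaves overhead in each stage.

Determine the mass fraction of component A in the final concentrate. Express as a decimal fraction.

0.591

component C in feed = 460.2×0.338 = 155.55 tonne/day.
After stage 1: component C left = (1−0.514)×155.55 = 75.596; stream total = 380.25 tonne/day.
After stage 2: component C left = (1−0.536)×75.596 = 35.077; final concentrate = 339.73 tonne/day.
component A fraction = 200.65/339.73 = 0.591.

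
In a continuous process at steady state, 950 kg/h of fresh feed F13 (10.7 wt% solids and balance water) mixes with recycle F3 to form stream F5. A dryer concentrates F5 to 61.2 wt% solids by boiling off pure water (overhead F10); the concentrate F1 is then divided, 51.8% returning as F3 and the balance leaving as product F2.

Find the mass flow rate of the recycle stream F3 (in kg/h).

Overall solids balance (none leaves overhead): solids in fresh feed = solids in product, i.e. 950×0.107 = (1−0.518)·F1·0.612.
F1 = 101.65/(0.612×0.482) = 344.59 kg/h.
Recycle F3 = 0.518×344.59 = 178.5 kg/h.

178.5 kg/h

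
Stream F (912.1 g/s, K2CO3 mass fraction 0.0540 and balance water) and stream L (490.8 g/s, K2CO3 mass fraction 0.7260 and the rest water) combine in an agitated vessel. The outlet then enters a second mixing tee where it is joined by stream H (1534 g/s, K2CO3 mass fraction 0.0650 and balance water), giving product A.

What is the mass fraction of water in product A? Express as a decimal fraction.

0.8280

Overall, product flow = 2936.9 g/s.
water in = 912.1×0.946 + 490.8×0.274 + 1534×0.935 = 2431.6 g/s.
water fraction in A = 0.8280.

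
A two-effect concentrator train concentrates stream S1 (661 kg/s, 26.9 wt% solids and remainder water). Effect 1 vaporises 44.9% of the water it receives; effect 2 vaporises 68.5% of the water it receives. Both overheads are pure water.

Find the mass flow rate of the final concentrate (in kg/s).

water in feed = 661×0.731 = 483.19 kg/s.
After stage 1: water left = (1−0.449)×483.19 = 266.24; stream total = 444.05 kg/s.
After stage 2: water left = (1−0.685)×266.24 = 83.865; final concentrate = 261.67 kg/s.

261.7 kg/s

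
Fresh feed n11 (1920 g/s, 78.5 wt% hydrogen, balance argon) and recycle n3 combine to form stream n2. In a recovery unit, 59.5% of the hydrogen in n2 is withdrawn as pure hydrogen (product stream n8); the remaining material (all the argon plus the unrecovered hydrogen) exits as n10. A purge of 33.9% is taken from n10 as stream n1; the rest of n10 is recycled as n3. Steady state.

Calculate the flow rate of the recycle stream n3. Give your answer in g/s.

1356 g/s

argon enters only via n11 and leaves only via the purge: 1920×0.215 = 0.339×(argon in n10), and the recovery unit passes all argon, so argon in n2 = argon in n10 = 1217.7 g/s.
hydrogen in n2: m_A = 1920×0.785 + (1−0.339)·(1−0.595)·m_A, so m_A = 1507.2/0.7323 = 2058.2 g/s.
n10 = (1−0.595)×2058.2 + 1217.7 = 2051.3 g/s.
Recycle n3 = (1−0.339)×2051.3 = 1355.9 g/s.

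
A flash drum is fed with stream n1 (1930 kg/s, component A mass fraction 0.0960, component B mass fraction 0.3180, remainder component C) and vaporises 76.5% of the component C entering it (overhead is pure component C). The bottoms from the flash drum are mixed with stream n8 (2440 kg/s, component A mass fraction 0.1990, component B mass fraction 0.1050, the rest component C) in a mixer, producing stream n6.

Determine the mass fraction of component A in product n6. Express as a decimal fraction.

Vapour removed = 0.765×0.586×1930 = 865.2 kg/s; concentrate = 1064.8 kg/s.
component A reaching the mixer = 185.28 (from concentrate) + 2440×0.199 = 670.84 kg/s.
Product flow = 1064.8 + 2440 = 3504.8 kg/s; component A fraction = 0.1914.

0.1914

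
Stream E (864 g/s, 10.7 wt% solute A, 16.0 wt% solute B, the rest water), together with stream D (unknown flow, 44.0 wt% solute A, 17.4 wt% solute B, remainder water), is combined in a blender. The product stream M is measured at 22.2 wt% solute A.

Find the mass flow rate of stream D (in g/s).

Let D be the unknown flow. Total out = 864 + D.
solute A balance: 92.448 + 0.440·D = 0.222·(864 + D)
(0.440 − 0.222)·D = 0.222×864 − 92.448 = 99.36
D = 99.36 / 0.218 = 455.78 g/s

455.8 g/s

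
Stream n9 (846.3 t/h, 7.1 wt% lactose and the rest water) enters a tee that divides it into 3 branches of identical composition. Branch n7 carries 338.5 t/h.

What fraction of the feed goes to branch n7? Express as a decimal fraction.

Fraction to n7 = 338.5/846.3 = 0.4000.

0.400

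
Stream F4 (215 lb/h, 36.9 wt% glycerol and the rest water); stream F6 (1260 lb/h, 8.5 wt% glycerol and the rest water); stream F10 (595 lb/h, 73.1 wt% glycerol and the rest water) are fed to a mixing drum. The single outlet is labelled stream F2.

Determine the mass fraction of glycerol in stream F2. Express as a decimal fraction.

Total flow out = 215 + 1260 + 595 = 2070 lb/h.
glycerol in = 215×0.369 + 1260×0.085 + 595×0.731 = 621.38 lb/h.
glycerol mass fraction in F2 = 621.38/2070 = 0.300.

0.300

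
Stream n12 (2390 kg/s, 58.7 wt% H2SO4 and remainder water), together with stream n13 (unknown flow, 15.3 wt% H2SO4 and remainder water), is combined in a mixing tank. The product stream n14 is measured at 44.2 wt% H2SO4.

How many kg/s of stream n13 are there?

1199 kg/s

Let n13 be the unknown flow. Total out = 2390 + n13.
H2SO4 balance: 1402.9 + 0.153·n13 = 0.442·(2390 + n13)
(0.153 − 0.442)·n13 = 0.442×2390 − 1402.9 = -346.55
n13 = -346.55 / -0.289 = 1199.1 kg/s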